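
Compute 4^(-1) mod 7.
Since 7 is prime, by Fermat 4^(-1) ≡ 4^{5} ≡ 2 mod 7. Verify: 4 × 2 = 8 ≡ 1 mod 7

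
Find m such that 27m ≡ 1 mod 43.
Since 43 is prime, by Fermat 27^(-1) ≡ 27^{41} ≡ 8 mod 43. Verify: 27 × 8 = 216 ≡ 1 mod 43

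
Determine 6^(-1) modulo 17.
Since 17 is prime, by Fermat 6^(-1) ≡ 6^{15} ≡ 3 mod 17. Verify: 6 × 3 = 18 ≡ 1 mod 17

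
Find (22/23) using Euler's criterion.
(22/23) = 22^{11} mod 23 = -1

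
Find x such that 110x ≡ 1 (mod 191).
Since 191 is prime, by Fermat 110^(-1) ≡ 110^{189} ≡ 33 (mod 191). Verify: 110 × 33 = 3630 ≡ 1 (mod 191)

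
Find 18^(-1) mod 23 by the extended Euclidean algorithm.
Extended GCD: 18(9) + 23(-7) = 1. So 18^(-1) ≡ 9 mod 23. Verify: 18 × 9 = 162 ≡ 1 mod 23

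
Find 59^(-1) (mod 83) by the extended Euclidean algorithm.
Extended GCD: 59(38) + 83(-27) = 1. So 59^(-1) ≡ 38 (mod 83). Verify: 59 × 38 = 2242 ≡ 1 (mod 83)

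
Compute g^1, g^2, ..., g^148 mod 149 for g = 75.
75^1, 75^2, ..., 75^{148} mod 149: [75, 112, 56, 28, 14, 7, 78, 39, 94, 47, 98, 49, 99, 124, 62, 31, 90, 45, 97, 123, 136, 68, 34, 17, 83, 116, 58, 29, 89, 119, 134, 67, 108, 54, 27, 88, 44, 22, 11, 80, 40, 20, 10, 5, 77, 113, 131, 140, 70, 35, 92, 46, 23, 86, 43, 96, 48, 24, 12, 6, 3, 76, 38, 19, 84, 42, 21, 85, 117, 133, 141, 145, 147, 148, 74, 37, 93, 121, 135, 142, 71, 110, 55, 102, 51, 100, 50, 25, 87, 118, 59, 104, 52, 26, 13, 81, 115, 132, 66, 33, 91, 120, 60, 30, 15, 82, 41, 95, 122, 61, 105, 127, 138, 69, 109, 129, 139, 144, 72, 36, 18, 9, 79, 114, 57, 103, 126, 63, 106, 53, 101, 125, 137, 143, 146, 73, 111, 130, 65, 107, 128, 64, 32, 16, 8, 4, 2, 1]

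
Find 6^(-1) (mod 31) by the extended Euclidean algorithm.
Extended GCD: 6(-5) + 31(1) = 1. So 6^(-1) ≡ -5 ≡ 26 (mod 31). Verify: 6 × 26 = 156 ≡ 1 (mod 31)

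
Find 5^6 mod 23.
By repeated squaring mod 23: 5^{1}≡5, 5^{2}≡2, 5^{4}≡4. Then 5^{6} = 5^{4+2} ≡ 4 × 2 ≡ 8 mod 23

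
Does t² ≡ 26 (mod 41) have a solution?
By Euler's criterion: 26^{20} ≡ 40 (mod 41). Since this equals -1 (≡ 40), 26 is not a QR.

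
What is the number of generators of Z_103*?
There are φ(103-1) = φ(102) = 32 primitive roots modulo 103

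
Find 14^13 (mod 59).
By repeated squaring (mod 59): 14^{1}≡14, 14^{2}≡19, 14^{4}≡7, 14^{8}≡49. Then 14^{13} = 14^{8+4+1} ≡ 49 × 7 × 14 ≡ 23 (mod 59)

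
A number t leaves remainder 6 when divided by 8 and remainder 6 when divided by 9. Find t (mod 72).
M = 8 × 9 = 72. M₁ = 9, y₁ ≡ 1 (mod 8). M₂ = 8, y₂ ≡ 8 (mod 9). t = 6×9×1 + 6×8×8 ≡ 6 (mod 72)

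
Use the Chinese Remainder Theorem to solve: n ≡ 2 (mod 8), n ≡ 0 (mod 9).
M = 8 × 9 = 72. M₁ = 9, y₁ ≡ 1 (mod 8). M₂ = 8, y₂ ≡ 8 (mod 9). n = 2×9×1 + 0×8×8 ≡ 18 (mod 72)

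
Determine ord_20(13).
Powers of 13 mod 20: 13^1≡13, 13^2≡9, 13^3≡17, 13^4≡1. Order = 4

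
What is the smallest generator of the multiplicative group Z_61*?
g = 2. For each prime q|60: 2^{30}≡60, 2^{20}≡47, 2^{12}≡9, none ≡ 1, so ord_61(2) = 60 and 2 is a primitive root.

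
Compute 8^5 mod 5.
Using Fermat: 8^{4} ≡ 1 (mod 5). 5 ≡ 1 (mod 4). So 8^{5} ≡ 8^{1} ≡ 3 (mod 5)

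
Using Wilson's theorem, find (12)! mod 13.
By Wilson's theorem, (12)! ≡ -1 ≡ 12 mod 13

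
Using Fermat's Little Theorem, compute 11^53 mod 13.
By Fermat: 11^{12} ≡ 1 mod 13. 53 = 4×12 + 5. So 11^{53} ≡ 11^{5} ≡ 7 mod 13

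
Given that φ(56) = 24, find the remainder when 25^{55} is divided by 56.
By Euler: 25^{24} ≡ 1 (mod 56) since gcd(25, 56) = 1. 55 = 2×24 + 7. So 25^{55} ≡ 25^{7} ≡ 25 (mod 56)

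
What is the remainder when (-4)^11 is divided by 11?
Using Fermat: (-4)^{10} ≡ 1 (mod 11). 11 ≡ 1 (mod 10). So (-4)^{11} ≡ (-4)^{1} ≡ 7 (mod 11)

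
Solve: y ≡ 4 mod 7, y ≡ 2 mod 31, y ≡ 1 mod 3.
M = 7 × 31 × 3 = 651. M₁ = 93, y₁ ≡ 4 mod 7. M₂ = 21, y₂ ≡ 3 mod 31. M₃ = 217, y₃ ≡ 1 mod 3. y = 4×93×4 + 2×21×3 + 1×217×1 ≡ 529 mod 651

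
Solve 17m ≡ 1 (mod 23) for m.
Since 23 is prime, by Fermat 17^(-1) ≡ 17^{21} ≡ 19 (mod 23). Verify: 17 × 19 = 323 ≡ 1 (mod 23)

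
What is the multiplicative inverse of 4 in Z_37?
Since 37 is prime, by Fermat 4^(-1) ≡ 4^{35} ≡ 28 mod 37. Verify: 4 × 28 = 112 ≡ 1 mod 37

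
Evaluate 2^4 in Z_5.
2^{4} = 16 ≡ 1 mod 5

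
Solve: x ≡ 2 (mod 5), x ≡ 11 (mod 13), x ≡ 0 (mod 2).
M = 5 × 13 × 2 = 130. M₁ = 26, y₁ ≡ 1 (mod 5). M₂ = 10, y₂ ≡ 4 (mod 13). M₃ = 65, y₃ ≡ 1 (mod 2). x = 2×26×1 + 11×10×4 + 0×65×1 ≡ 102 (mod 130)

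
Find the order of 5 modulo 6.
Powers of 5 mod 6: 5^1≡5, 5^2≡1. So the order of 5 is 2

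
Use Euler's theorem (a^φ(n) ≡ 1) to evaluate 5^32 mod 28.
By Euler: 5^{12} ≡ 1 mod 28 since gcd(5, 28) = 1. 32 = 2×12 + 8. So 5^{32} ≡ 5^{8} ≡ 25 mod 28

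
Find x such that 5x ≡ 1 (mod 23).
Since 23 is prime, by Fermat 5^(-1) ≡ 5^{21} ≡ 14 (mod 23). Verify: 5 × 14 = 70 ≡ 1 (mod 23)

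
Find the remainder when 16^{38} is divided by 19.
By Fermat: 16^{18} ≡ 1 mod 19. 38 = 2×18 + 2. So 16^{38} ≡ 16^{2} ≡ 9 mod 19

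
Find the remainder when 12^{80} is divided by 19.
By Fermat: 12^{18} ≡ 1 mod 19. 80 = 4×18 + 8. So 12^{80} ≡ 12^{8} ≡ 11 mod 19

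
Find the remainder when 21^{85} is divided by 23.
By Fermat: 21^{22} ≡ 1 mod 23. 85 = 3×22 + 19. So 21^{85} ≡ 21^{19} ≡ 20 mod 23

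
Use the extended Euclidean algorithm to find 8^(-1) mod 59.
Extended GCD: 8(-22) + 59(3) = 1. So 8^(-1) ≡ -22 ≡ 37 (mod 59). Verify: 8 × 37 = 296 ≡ 1 (mod 59)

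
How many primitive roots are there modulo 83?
Number of primitive roots mod 83 = φ(p-1) = φ(82) = 40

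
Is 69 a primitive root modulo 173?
ord_173(69) divides 172. For each prime q|172: 69^{86}≡172, 69^{4}≡142, none ≡ 1. So 69 has order 172 and is a primitive root mod 173.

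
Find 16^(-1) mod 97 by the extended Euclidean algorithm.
Extended GCD: 16(-6) + 97(1) = 1. So 16^(-1) ≡ -6 ≡ 91 mod 97. Verify: 16 × 91 = 1456 ≡ 1 mod 97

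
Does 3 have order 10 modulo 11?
3^{5} ≡ 1 mod 11 and 5 < 10, so ord_11(3) = 5 ≠ 10 and 3 is not a primitive root.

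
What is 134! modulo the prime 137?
(136)! = (134)! × (135) × (136) ≡ -1 mod 137. So (134)! ≡ -1 × [(136)(135)]^(-1) ≡ 68 mod 137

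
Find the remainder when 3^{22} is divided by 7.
By Fermat: 3^{6} ≡ 1 (mod 7). 22 = 3×6 + 4. So 3^{22} ≡ 3^{4} ≡ 4 (mod 7)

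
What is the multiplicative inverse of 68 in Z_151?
Since 151 is prime, by Fermat 68^(-1) ≡ 68^{149} ≡ 20 mod 151. Verify: 68 × 20 = 1360 ≡ 1 mod 151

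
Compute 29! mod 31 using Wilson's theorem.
(30)! = (29)! × (30) ≡ -1 mod 31. So (29)! ≡ -1 × (30)^(-1) ≡ (-1)×(-1) = 1 mod 31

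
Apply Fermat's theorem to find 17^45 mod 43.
By Fermat: 17^{42} ≡ 1 mod 43. So 17^{45} = 17^{42} · 17^{3} ≡ 17^{3} ≡ 11 mod 43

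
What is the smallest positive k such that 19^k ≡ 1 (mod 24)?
Powers of 19 mod 24: 19^1≡19, 19^2≡1. Order = 2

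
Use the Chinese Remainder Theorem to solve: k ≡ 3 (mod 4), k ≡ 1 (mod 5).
M = 4 × 5 = 20. M₁ = 5, y₁ ≡ 1 (mod 4). M₂ = 4, y₂ ≡ 4 (mod 5). k = 3×5×1 + 1×4×4 ≡ 11 (mod 20)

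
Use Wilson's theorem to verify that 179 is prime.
(178)! mod 179 = 178. Since this equals -1 (mod 179), Wilson confirms 179 is prime.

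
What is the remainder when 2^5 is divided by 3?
Using Fermat: 2^{2} ≡ 1 mod 3. 5 ≡ 1 mod 2. So 2^{5} ≡ 2^{1} ≡ 2 mod 3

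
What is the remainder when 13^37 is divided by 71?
By repeated squaring mod 71: 13^{1}≡13, 13^{2}≡27, 13^{4}≡19, 13^{8}≡6, 13^{16}≡36, 13^{32}≡18. Then 13^{37} = 13^{32+4+1} ≡ 18 × 19 × 13 ≡ 44 mod 71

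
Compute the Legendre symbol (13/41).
(13/41) = 13^{20} mod 41 = -1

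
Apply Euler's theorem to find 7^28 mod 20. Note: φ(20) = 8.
By Euler: 7^{8} ≡ 1 mod 20 since gcd(7, 20) = 1. 28 = 3×8 + 4. So 7^{28} ≡ 7^{4} ≡ 1 mod 20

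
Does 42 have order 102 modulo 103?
42^{34} ≡ 1 mod 103 and 34 < 102, so ord_103(42) = 34 ≠ 102 and 42 is not a primitive root.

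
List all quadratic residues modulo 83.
Quadratic residues modulo 83: {1, 3, 4, 7, 9, 10, 11, 12, 16, 17, 21, 23, 25, 26, 27, 28, 29, 30, 31, 33, 36, 37, 38, 40, 41, 44, 48, 49, 51, 59, 61, 63, 64, 65, 68, 69, 70, 75, 77, 78, 81}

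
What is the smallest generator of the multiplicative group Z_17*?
g = 3. Powers: [3, 9, 10, 13, 5, 15, 11, ...] generates all 16 non-zero residues.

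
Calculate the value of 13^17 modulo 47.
By repeated squaring mod 47: 13^{1}≡13, 13^{2}≡28, 13^{4}≡32, 13^{8}≡37, 13^{16}≡6. Then 13^{17} = 13^{16+1} ≡ 6 × 13 ≡ 31 mod 47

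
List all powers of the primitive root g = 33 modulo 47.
33^1, 33^2, ..., 33^{46} mod 47: [33, 8, 29, 17, 44, 42, 23, 7, 43, 9, 15, 25, 26, 12, 20, 2, 19, 16, 11, 34, 41, 37, 46, 14, 39, 18, 30, 3, 5, 24, 40, 4, 38, 32, 22, 21, 35, 27, 45, 28, 31, 36, 13, 6, 10, 1]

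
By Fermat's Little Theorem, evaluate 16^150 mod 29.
By Fermat: 16^{28} ≡ 1 mod 29. 150 = 5×28 + 10. So 16^{150} ≡ 16^{10} ≡ 7 mod 29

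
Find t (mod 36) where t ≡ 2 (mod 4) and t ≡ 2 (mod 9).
M = 4 × 9 = 36. M₁ = 9, y₁ ≡ 1 (mod 4). M₂ = 4, y₂ ≡ 7 (mod 9). t = 2×9×1 + 2×4×7 ≡ 2 (mod 36)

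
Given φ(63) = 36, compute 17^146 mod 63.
By Euler: 17^{36} ≡ 1 mod 63 since gcd(17, 63) = 1. 146 = 4×36 + 2. So 17^{146} ≡ 17^{2} ≡ 37 mod 63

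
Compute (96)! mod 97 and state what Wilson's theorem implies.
(96)! mod 97 = 96. Since this equals -1 (mod 97), Wilson confirms 97 is prime.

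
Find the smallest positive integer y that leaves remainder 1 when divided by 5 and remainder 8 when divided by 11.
M = 5 × 11 = 55. M₁ = 11, y₁ ≡ 1 (mod 5). M₂ = 5, y₂ ≡ 9 (mod 11). y = 1×11×1 + 8×5×9 ≡ 41 (mod 55)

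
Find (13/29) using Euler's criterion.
(13/29) = 13^{14} mod 29 = 1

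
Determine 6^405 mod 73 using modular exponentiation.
Using Fermat: 6^{72} ≡ 1 mod 73. 405 ≡ 45 mod 72. So 6^{405} ≡ 6^{45} ≡ 46 mod 73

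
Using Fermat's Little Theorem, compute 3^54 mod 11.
By Fermat: 3^{10} ≡ 1 (mod 11). 54 = 5×10 + 4. So 3^{54} ≡ 3^{4} ≡ 4 (mod 11)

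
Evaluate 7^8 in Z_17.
By repeated squaring mod 17: 7^{1}≡7, 7^{2}≡15, 7^{4}≡4, 7^{8}≡16. So 7^{8} ≡ 16 mod 17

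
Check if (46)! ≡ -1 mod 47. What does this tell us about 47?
(46)! mod 47 = 46. Since this equals -1 mod 47, Wilson confirms 47 is prime.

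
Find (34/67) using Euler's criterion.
(34/67) = 34^{33} mod 67 = -1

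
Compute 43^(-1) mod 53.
Since 53 is prime, by Fermat 43^(-1) ≡ 43^{51} ≡ 37 mod 53. Verify: 43 × 37 = 1591 ≡ 1 mod 53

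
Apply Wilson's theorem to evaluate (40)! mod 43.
(42)! = (40)! × (41) × (42) ≡ -1 (mod 43). So (40)! ≡ -1 × [(42)(41)]^(-1) ≡ 21 (mod 43)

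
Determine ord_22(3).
Powers of 3 mod 22: 3^1≡3, 3^2≡9, 3^3≡5, 3^4≡15, 3^5≡1. Order = 5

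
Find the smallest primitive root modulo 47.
g = 5. For each prime q|46: 5^{23}≡46, 5^{2}≡25, none ≡ 1, so ord_47(5) = 46 and 5 is a primitive root.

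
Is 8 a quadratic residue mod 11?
By Euler's criterion: 8^{5} ≡ 10 (mod 11). Since this equals -1 (≡ 10), 8 is not a QR.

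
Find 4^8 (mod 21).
By repeated squaring (mod 21): 4^{1}≡4, 4^{2}≡16, 4^{4}≡4, 4^{8}≡16. So 4^{8} ≡ 16 (mod 21)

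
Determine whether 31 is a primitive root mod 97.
31^{48} ≡ 1 mod 97 and 48 < 96, so ord_97(31) = 48 ≠ 96 and 31 is not a primitive root.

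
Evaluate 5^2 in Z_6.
5^{2} = 25 ≡ 1 (mod 6)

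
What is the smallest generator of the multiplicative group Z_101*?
g = 2. Powers: [2, 4, 8, 16, 32, 64, ...] generates all 100 non-zero residues.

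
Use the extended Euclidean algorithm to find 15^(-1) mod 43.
Extended GCD: 15(-20) + 43(7) = 1. So 15^(-1) ≡ -20 ≡ 23 mod 43. Verify: 15 × 23 = 345 ≡ 1 mod 43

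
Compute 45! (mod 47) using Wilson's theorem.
(46)! = (45)! × (46) ≡ -1 (mod 47). So (45)! ≡ -1 × (46)^(-1) ≡ (-1)×(-1) = 1 (mod 47)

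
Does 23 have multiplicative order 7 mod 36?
Powers of 23 mod 36: 23^1≡23, 23^2≡25, 23^3≡35, 23^4≡13, 23^5≡11, 23^6≡1. Already 23^6≡1, so the order is 6 < 7. No, the actual order is 6.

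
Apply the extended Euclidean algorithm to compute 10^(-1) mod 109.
Extended GCD: 10(11) + 109(-1) = 1. So 10^(-1) ≡ 11 (mod 109). Verify: 10 × 11 = 110 ≡ 1 (mod 109)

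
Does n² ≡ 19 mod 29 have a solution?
By Euler's criterion: 19^{14} ≡ 28 mod 29. Since this equals -1 (≡ 28), 19 is not a QR.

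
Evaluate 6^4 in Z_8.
6^{4} = 1296 ≡ 0 mod 8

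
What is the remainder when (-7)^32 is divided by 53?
By repeated squaring (mod 53): (-7)^{1}≡46, (-7)^{2}≡49, (-7)^{4}≡16, (-7)^{8}≡44, (-7)^{16}≡28, (-7)^{32}≡42. So (-7)^{32} ≡ 42 (mod 53)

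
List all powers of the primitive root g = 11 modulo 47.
11^1, 11^2, ..., 11^{46} mod 47: [11, 27, 15, 24, 29, 37, 31, 12, 38, 42, 39, 6, 19, 21, 43, 3, 33, 34, 45, 25, 40, 17, 46, 36, 20, 32, 23, 18, 10, 16, 35, 9, 5, 8, 41, 28, 26, 4, 44, 14, 13, 2, 22, 7, 30, 1]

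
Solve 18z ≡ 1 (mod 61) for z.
Since 61 is prime, by Fermat 18^(-1) ≡ 18^{59} ≡ 17 (mod 61). Verify: 18 × 17 = 306 ≡ 1 (mod 61)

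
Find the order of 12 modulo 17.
Powers of 12 mod 17: 12^1≡12, 12^2≡8, 12^3≡11, 12^4≡13, 12^5≡3, 12^6≡2, 12^7≡7, 12^8≡16, 12^9≡5, 12^10≡9, 12^11≡6, 12^12≡4, 12^13≡14, 12^14≡15, 12^15≡10, 12^16≡1. So the order of 12 is 16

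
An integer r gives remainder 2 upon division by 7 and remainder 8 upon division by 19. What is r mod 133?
M = 7 × 19 = 133. M₁ = 19, y₁ ≡ 3 mod 7. M₂ = 7, y₂ ≡ 11 mod 19. r = 2×19×3 + 8×7×11 ≡ 65 mod 133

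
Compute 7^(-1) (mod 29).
Since 29 is prime, by Fermat 7^(-1) ≡ 7^{27} ≡ 25 (mod 29). Verify: 7 × 25 = 175 ≡ 1 (mod 29)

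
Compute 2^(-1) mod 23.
Since 23 is prime, by Fermat 2^(-1) ≡ 2^{21} ≡ 12 mod 23. Verify: 2 × 12 = 24 ≡ 1 mod 23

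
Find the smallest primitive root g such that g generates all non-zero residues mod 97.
g = 5. For each prime q|96: 5^{48}≡96, 5^{32}≡35, none ≡ 1, so ord_97(5) = 96 and 5 is a primitive root.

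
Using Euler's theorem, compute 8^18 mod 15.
By Euler: 8^{8} ≡ 1 mod 15 since gcd(8, 15) = 1. 18 = 2×8 + 2. So 8^{18} ≡ 8^{2} ≡ 4 mod 15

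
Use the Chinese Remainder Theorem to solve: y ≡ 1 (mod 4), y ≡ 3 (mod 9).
M = 4 × 9 = 36. M₁ = 9, y₁ ≡ 1 (mod 4). M₂ = 4, y₂ ≡ 7 (mod 9). y = 1×9×1 + 3×4×7 ≡ 21 (mod 36)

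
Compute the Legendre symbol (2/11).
(2/11) = 2^{5} mod 11 = -1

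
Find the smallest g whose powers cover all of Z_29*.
g = 2. For each prime q|28: 2^{14}≡28, 2^{4}≡16, none ≡ 1, so ord_29(2) = 28 and 2 is a primitive root.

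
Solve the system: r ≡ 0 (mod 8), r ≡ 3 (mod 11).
M = 8 × 11 = 88. M₁ = 11, y₁ ≡ 3 (mod 8). M₂ = 8, y₂ ≡ 7 (mod 11). r = 0×11×3 + 3×8×7 ≡ 80 (mod 88)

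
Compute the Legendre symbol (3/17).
(3/17) = 3^{8} mod 17 = -1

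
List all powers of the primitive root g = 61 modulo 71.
61^1, 61^2, ..., 61^{70} mod 71: [61, 29, 65, 60, 39, 36, 66, 50, 68, 30, 55, 18, 33, 25, 34, 15, 63, 9, 52, 48, 17, 43, 67, 40, 26, 24, 44, 57, 69, 20, 13, 12, 22, 64, 70, 10, 42, 6, 11, 32, 35, 5, 21, 3, 41, 16, 53, 38, 46, 37, 56, 8, 62, 19, 23, 54, 28, 4, 31, 45, 47, 27, 14, 2, 51, 58, 59, 49, 7, 1]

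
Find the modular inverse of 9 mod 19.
Since 19 is prime, by Fermat 9^(-1) ≡ 9^{17} ≡ 17 (mod 19). Verify: 9 × 17 = 153 ≡ 1 (mod 19)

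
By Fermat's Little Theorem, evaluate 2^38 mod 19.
By Fermat: 2^{18} ≡ 1 (mod 19). 38 = 2×18 + 2. So 2^{38} ≡ 2^{2} ≡ 4 (mod 19)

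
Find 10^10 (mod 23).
By repeated squaring (mod 23): 10^{1}≡10, 10^{2}≡8, 10^{4}≡18, 10^{8}≡2. Then 10^{10} = 10^{8+2} ≡ 2 × 8 ≡ 16 (mod 23)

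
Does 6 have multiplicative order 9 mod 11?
Powers of 6 mod 11: 6^1≡6, 6^2≡3, 6^3≡7, 6^4≡9, 6^5≡10, 6^6≡5, 6^7≡8, 6^8≡4, 6^9≡2, 6^10≡1. 6^9≡2≢1, so ord ≠ 9. No, the actual order is 10.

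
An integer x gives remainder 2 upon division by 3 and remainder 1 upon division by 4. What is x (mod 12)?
M = 3 × 4 = 12. M₁ = 4, y₁ ≡ 1 (mod 3). M₂ = 3, y₂ ≡ 3 (mod 4). x = 2×4×1 + 1×3×3 ≡ 5 (mod 12)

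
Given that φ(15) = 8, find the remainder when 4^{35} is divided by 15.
By Euler: 4^{8} ≡ 1 (mod 15) since gcd(4, 15) = 1. 35 = 4×8 + 3. So 4^{35} ≡ 4^{3} ≡ 4 (mod 15)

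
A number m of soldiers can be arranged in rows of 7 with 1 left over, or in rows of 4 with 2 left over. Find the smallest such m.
M = 7 × 4 = 28. M₁ = 4, y₁ ≡ 2 mod 7. M₂ = 7, y₂ ≡ 3 mod 4. m = 1×4×2 + 2×7×3 ≡ 22 mod 28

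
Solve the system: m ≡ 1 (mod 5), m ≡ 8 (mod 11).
M = 5 × 11 = 55. M₁ = 11, y₁ ≡ 1 (mod 5). M₂ = 5, y₂ ≡ 9 (mod 11). m = 1×11×1 + 8×5×9 ≡ 41 (mod 55)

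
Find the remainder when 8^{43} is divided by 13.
By Fermat: 8^{12} ≡ 1 (mod 13). 43 = 3×12 + 7. So 8^{43} ≡ 8^{7} ≡ 5 (mod 13)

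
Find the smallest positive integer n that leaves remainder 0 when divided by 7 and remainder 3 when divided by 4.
M = 7 × 4 = 28. M₁ = 4, y₁ ≡ 2 (mod 7). M₂ = 7, y₂ ≡ 3 (mod 4). n = 0×4×2 + 3×7×3 ≡ 7 (mod 28)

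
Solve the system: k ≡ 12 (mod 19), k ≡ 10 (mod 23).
M = 19 × 23 = 437. M₁ = 23, y₁ ≡ 5 (mod 19). M₂ = 19, y₂ ≡ 17 (mod 23). k = 12×23×5 + 10×19×17 ≡ 240 (mod 437)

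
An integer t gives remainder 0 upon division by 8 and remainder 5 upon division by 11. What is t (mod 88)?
M = 8 × 11 = 88. M₁ = 11, y₁ ≡ 3 (mod 8). M₂ = 8, y₂ ≡ 7 (mod 11). t = 0×11×3 + 5×8×7 ≡ 16 (mod 88)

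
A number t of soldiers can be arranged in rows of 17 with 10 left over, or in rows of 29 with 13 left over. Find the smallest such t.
M = 17 × 29 = 493. M₁ = 29, y₁ ≡ 10 (mod 17). M₂ = 17, y₂ ≡ 12 (mod 29). t = 10×29×10 + 13×17×12 ≡ 129 (mod 493)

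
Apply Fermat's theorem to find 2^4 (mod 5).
By Fermat's Little Theorem, 2^{4} ≡ 1 (mod 5) since 5 is prime and gcd(2, 5) = 1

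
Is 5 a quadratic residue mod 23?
By Euler's criterion: 5^{11} ≡ 22 (mod 23). Since this equals -1 (≡ 22), 5 is not a QR.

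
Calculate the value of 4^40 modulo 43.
By repeated squaring (mod 43): 4^{1}≡4, 4^{2}≡16, 4^{4}≡41, 4^{8}≡4, 4^{16}≡16, 4^{32}≡41. Then 4^{40} = 4^{32+8} ≡ 41 × 4 ≡ 35 (mod 43)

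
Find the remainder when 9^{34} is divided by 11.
By Fermat: 9^{10} ≡ 1 (mod 11). 34 = 3×10 + 4. So 9^{34} ≡ 9^{4} ≡ 5 (mod 11)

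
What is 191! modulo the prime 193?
(192)! = (191)! × (192) ≡ -1 (mod 193). So (191)! ≡ -1 × (192)^(-1) ≡ (-1)×(-1) = 1 (mod 193)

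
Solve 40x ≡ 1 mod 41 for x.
Since 41 is prime, by Fermat 40^(-1) ≡ 40^{39} ≡ 40 mod 41. Verify: 40 × 40 = 1600 ≡ 1 mod 41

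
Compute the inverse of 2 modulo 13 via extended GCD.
Extended GCD: 2(-6) + 13(1) = 1. So 2^(-1) ≡ -6 ≡ 7 mod 13. Verify: 2 × 7 = 14 ≡ 1 mod 13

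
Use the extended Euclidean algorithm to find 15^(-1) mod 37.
Extended GCD: 15(5) + 37(-2) = 1. So 15^(-1) ≡ 5 (mod 37). Verify: 15 × 5 = 75 ≡ 1 (mod 37)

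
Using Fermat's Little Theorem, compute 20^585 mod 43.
By Fermat: 20^{42} ≡ 1 (mod 43). 585 ≡ 39 (mod 42). So 20^{585} ≡ 20^{39} ≡ 22 (mod 43)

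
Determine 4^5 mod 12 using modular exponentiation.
By repeated squaring mod 12: 4^{1}≡4, 4^{2}≡4, 4^{4}≡4. Then 4^{5} = 4^{4+1} ≡ 4 × 4 ≡ 4 mod 12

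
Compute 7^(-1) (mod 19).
Since 19 is prime, by Fermat 7^(-1) ≡ 7^{17} ≡ 11 (mod 19). Verify: 7 × 11 = 77 ≡ 1 (mod 19)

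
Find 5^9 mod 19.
By repeated squaring mod 19: 5^{1}≡5, 5^{2}≡6, 5^{4}≡17, 5^{8}≡4. Then 5^{9} = 5^{8+1} ≡ 4 × 5 ≡ 1 mod 19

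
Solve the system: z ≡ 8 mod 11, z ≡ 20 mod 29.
M = 11 × 29 = 319. M₁ = 29, y₁ ≡ 8 mod 11. M₂ = 11, y₂ ≡ 8 mod 29. z = 8×29×8 + 20×11×8 ≡ 107 mod 319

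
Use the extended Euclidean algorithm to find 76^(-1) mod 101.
Extended GCD: 76(4) + 101(-3) = 1. So 76^(-1) ≡ 4 mod 101. Verify: 76 × 4 = 304 ≡ 1 mod 101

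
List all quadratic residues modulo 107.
Quadratic residues modulo 107: {1, 3, 4, 9, 10, 11, 12, 13, 14, 16, 19, 23, 25, 27, 29, 30, 33, 34, 35, 36, 37, 39, 40, 41, 42, 44, 47, 48, 49, 52, 53, 56, 57, 61, 62, 64, 69, 75, 76, 79, 81, 83, 85, 86, 87, 89, 90, 92, 99, 100, 101, 102, 105}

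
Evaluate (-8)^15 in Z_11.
Using Fermat: (-8)^{10} ≡ 1 (mod 11). 15 ≡ 5 (mod 10). So (-8)^{15} ≡ (-8)^{5} ≡ 1 (mod 11)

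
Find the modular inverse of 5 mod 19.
Since 19 is prime, by Fermat 5^(-1) ≡ 5^{17} ≡ 4 mod 19. Verify: 5 × 4 = 20 ≡ 1 mod 19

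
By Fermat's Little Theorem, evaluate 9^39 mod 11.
By Fermat: 9^{10} ≡ 1 mod 11. 39 = 3×10 + 9. So 9^{39} ≡ 9^{9} ≡ 5 mod 11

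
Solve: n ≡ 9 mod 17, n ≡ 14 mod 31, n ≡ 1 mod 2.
M = 17 × 31 × 2 = 1054. M₁ = 62, y₁ ≡ 14 mod 17. M₂ = 34, y₂ ≡ 21 mod 31. M₃ = 527, y₃ ≡ 1 mod 2. n = 9×62×14 + 14×34×21 + 1×527×1 ≡ 417 mod 1054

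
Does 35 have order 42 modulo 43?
35^{7} ≡ 1 mod 43 and 7 < 42, so ord_43(35) = 7 ≠ 42 and 35 is not a primitive root.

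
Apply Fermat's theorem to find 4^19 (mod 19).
By Fermat: 4^{18} ≡ 1 (mod 19). So 4^{19} = 4^{18} · 4^{1} ≡ 4^{1} ≡ 4 (mod 19)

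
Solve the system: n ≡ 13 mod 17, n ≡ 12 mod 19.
M = 17 × 19 = 323. M₁ = 19, y₁ ≡ 9 mod 17. M₂ = 17, y₂ ≡ 9 mod 19. n = 13×19×9 + 12×17×9 ≡ 183 mod 323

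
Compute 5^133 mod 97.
Using Fermat: 5^{96} ≡ 1 mod 97. 133 ≡ 37 mod 96. So 5^{133} ≡ 5^{37} ≡ 56 mod 97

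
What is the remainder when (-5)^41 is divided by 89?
By repeated squaring (mod 89): (-5)^{1}≡84, (-5)^{2}≡25, (-5)^{4}≡2, (-5)^{8}≡4, (-5)^{16}≡16, (-5)^{32}≡78. Then (-5)^{41} = (-5)^{32+8+1} ≡ 78 × 4 × 84 ≡ 42 (mod 89)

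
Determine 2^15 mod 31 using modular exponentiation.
By repeated squaring (mod 31): 2^{1}≡2, 2^{2}≡4, 2^{4}≡16, 2^{8}≡8. Then 2^{15} = 2^{8+4+2+1} ≡ 8 × 16 × 4 × 2 ≡ 1 (mod 31)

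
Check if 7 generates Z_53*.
7^{26} ≡ 1 (mod 53) and 26 < 52, so ord_53(7) = 26 ≠ 52 and 7 is not a primitive root.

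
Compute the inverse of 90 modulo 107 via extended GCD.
Extended GCD: 90(44) + 107(-37) = 1. So 90^(-1) ≡ 44 mod 107. Verify: 90 × 44 = 3960 ≡ 1 mod 107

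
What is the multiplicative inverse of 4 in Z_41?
Since 41 is prime, by Fermat 4^(-1) ≡ 4^{39} ≡ 31 (mod 41). Verify: 4 × 31 = 124 ≡ 1 (mod 41)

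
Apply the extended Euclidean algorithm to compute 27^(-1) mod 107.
Extended GCD: 27(4) + 107(-1) = 1. So 27^(-1) ≡ 4 mod 107. Verify: 27 × 4 = 108 ≡ 1 mod 107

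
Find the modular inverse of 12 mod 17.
Since 17 is prime, by Fermat 12^(-1) ≡ 12^{15} ≡ 10 (mod 17). Verify: 12 × 10 = 120 ≡ 1 (mod 17)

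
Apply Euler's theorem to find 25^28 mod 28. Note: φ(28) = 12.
By Euler: 25^{12} ≡ 1 mod 28 since gcd(25, 28) = 1. 28 = 2×12 + 4. So 25^{28} ≡ 25^{4} ≡ 25 mod 28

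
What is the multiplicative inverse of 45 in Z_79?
Since 79 is prime, by Fermat 45^(-1) ≡ 45^{77} ≡ 72 mod 79. Verify: 45 × 72 = 3240 ≡ 1 mod 79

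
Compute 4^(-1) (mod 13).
Since 13 is prime, by Fermat 4^(-1) ≡ 4^{11} ≡ 10 (mod 13). Verify: 4 × 10 = 40 ≡ 1 (mod 13)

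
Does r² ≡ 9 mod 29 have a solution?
By Euler's criterion: 9^{14} ≡ 1 mod 29. Since this equals 1, 9 is a QR.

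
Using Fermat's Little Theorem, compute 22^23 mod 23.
By Fermat: 22^{22} ≡ 1 mod 23. So 22^{23} = 22^{22} · 22^{1} ≡ 22^{1} ≡ 22 mod 23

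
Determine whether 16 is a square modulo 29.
By Euler's criterion: 16^{14} ≡ 1 (mod 29). Since this equals 1, 16 is a QR.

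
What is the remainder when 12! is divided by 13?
By Wilson's theorem, (12)! ≡ -1 ≡ 12 (mod 13)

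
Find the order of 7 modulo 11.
Powers of 7 mod 11: 7^1≡7, 7^2≡5, 7^3≡2, 7^4≡3, 7^5≡10, 7^6≡4, 7^7≡6, 7^8≡9, 7^9≡8, 7^10≡1. So the order of 7 is 10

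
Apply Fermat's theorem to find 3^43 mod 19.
By Fermat: 3^{18} ≡ 1 mod 19. 43 = 2×18 + 7. So 3^{43} ≡ 3^{7} ≡ 2 mod 19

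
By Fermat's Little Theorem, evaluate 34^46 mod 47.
By Fermat's Little Theorem, 34^{46} ≡ 1 (mod 47) since 47 is prime and gcd(34, 47) = 1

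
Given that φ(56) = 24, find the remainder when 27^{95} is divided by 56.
By Euler: 27^{24} ≡ 1 mod 56 since gcd(27, 56) = 1. 95 = 3×24 + 23. So 27^{95} ≡ 27^{23} ≡ 27 mod 56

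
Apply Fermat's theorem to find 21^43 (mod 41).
By Fermat: 21^{40} ≡ 1 (mod 41). So 21^{43} = 21^{40} · 21^{3} ≡ 21^{3} ≡ 36 (mod 41)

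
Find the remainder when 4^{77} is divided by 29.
By Fermat: 4^{28} ≡ 1 mod 29. 77 = 2×28 + 21. So 4^{77} ≡ 4^{21} ≡ 28 mod 29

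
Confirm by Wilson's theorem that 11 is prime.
(10)! mod 11 = 10. Since this equals -1 mod 11, Wilson confirms 11 is prime.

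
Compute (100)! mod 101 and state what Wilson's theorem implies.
(100)! mod 101 = 100. Since this equals -1 mod 101, Wilson confirms 101 is prime.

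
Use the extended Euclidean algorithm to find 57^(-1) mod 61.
Extended GCD: 57(15) + 61(-14) = 1. So 57^(-1) ≡ 15 (mod 61). Verify: 57 × 15 = 855 ≡ 1 (mod 61)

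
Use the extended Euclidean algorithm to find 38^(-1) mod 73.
Extended GCD: 38(25) + 73(-13) = 1. So 38^(-1) ≡ 25 mod 73. Verify: 38 × 25 = 950 ≡ 1 mod 73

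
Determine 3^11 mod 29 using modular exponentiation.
By repeated squaring mod 29: 3^{1}≡3, 3^{2}≡9, 3^{4}≡23, 3^{8}≡7. Then 3^{11} = 3^{8+2+1} ≡ 7 × 9 × 3 ≡ 15 mod 29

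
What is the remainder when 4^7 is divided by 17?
By repeated squaring mod 17: 4^{1}≡4, 4^{2}≡16, 4^{4}≡1. Then 4^{7} = 4^{4+2+1} ≡ 1 × 16 × 4 ≡ 13 mod 17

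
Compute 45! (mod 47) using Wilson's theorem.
(46)! = (45)! × (46) ≡ -1 (mod 47). So (45)! ≡ -1 × (46)^(-1) ≡ (-1)×(-1) = 1 (mod 47)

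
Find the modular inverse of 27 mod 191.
Since 191 is prime, by Fermat 27^(-1) ≡ 27^{189} ≡ 92 mod 191. Verify: 27 × 92 = 2484 ≡ 1 mod 191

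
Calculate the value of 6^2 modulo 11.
6^{2} = 36 ≡ 3 (mod 11)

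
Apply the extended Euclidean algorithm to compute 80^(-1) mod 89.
Extended GCD: 80(-10) + 89(9) = 1. So 80^(-1) ≡ -10 ≡ 79 mod 89. Verify: 80 × 79 = 6320 ≡ 1 mod 89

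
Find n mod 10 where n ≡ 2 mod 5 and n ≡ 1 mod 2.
M = 5 × 2 = 10. M₁ = 2, y₁ ≡ 3 mod 5. M₂ = 5, y₂ ≡ 1 mod 2. n = 2×2×3 + 1×5×1 ≡ 7 mod 10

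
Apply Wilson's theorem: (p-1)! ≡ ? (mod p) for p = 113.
By Wilson's theorem, (112)! ≡ -1 ≡ 112 mod 113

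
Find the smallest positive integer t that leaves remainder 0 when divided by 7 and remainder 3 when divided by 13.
M = 7 × 13 = 91. M₁ = 13, y₁ ≡ 6 mod 7. M₂ = 7, y₂ ≡ 2 mod 13. t = 0×13×6 + 3×7×2 ≡ 42 mod 91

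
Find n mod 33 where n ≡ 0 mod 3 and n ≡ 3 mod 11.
M = 3 × 11 = 33. M₁ = 11, y₁ ≡ 2 mod 3. M₂ = 3, y₂ ≡ 4 mod 11. n = 0×11×2 + 3×3×4 ≡ 3 mod 33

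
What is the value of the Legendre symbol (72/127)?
(72/127) = 72^{63} mod 127 = 1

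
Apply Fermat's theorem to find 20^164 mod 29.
By Fermat: 20^{28} ≡ 1 mod 29. 164 = 5×28 + 24. So 20^{164} ≡ 20^{24} ≡ 25 mod 29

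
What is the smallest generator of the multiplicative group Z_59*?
g = 2. Powers: [2, 4, 8, 16, 32, 5, ...] generates all 58 non-zero residues.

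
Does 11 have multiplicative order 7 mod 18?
Powers of 11 mod 18: 11^1≡11, 11^2≡13, 11^3≡17, 11^4≡7, 11^5≡5, 11^6≡1. Already 11^6≡1, so the order is 6 < 7. No, the actual order is 6.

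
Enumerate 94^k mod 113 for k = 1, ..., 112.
94^1, 94^2, ..., 94^{112} mod 113: [94, 22, 34, 32, 70, 26, 71, 7, 93, 41, 12, 111, 38, 69, 45, 49, 86, 61, 84, 99, 40, 31, 89, 4, 37, 88, 23, 15, 54, 104, 58, 28, 33, 51, 48, 105, 39, 50, 67, 83, 5, 18, 110, 57, 47, 11, 17, 16, 35, 13, 92, 60, 103, 77, 6, 112, 19, 91, 79, 81, 43, 87, 42, 106, 20, 72, 101, 2, 75, 44, 68, 64, 27, 52, 29, 14, 73, 82, 24, 109, 76, 25, 90, 98, 59, 9, 55, 85, 80, 62, 65, 8, 74, 63, 46, 30, 108, 95, 3, 56, 66, 102, 96, 97, 78, 100, 21, 53, 10, 36, 107, 1]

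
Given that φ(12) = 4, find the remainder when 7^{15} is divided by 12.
By Euler: 7^{4} ≡ 1 (mod 12) since gcd(7, 12) = 1. 15 = 3×4 + 3. So 7^{15} ≡ 7^{3} ≡ 7 (mod 12)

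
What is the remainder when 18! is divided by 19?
By Wilson's theorem, (18)! ≡ -1 ≡ 18 mod 19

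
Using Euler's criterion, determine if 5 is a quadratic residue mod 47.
By Euler's criterion: 5^{23} ≡ 46 (mod 47). Since this equals -1 (≡ 46), 5 is not a QR.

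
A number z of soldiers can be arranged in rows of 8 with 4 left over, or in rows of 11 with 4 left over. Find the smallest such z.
M = 8 × 11 = 88. M₁ = 11, y₁ ≡ 3 (mod 8). M₂ = 8, y₂ ≡ 7 (mod 11). z = 4×11×3 + 4×8×7 ≡ 4 (mod 88)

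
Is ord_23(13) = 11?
Powers of 13 mod 23: 13^1≡13, 13^2≡8, 13^3≡12, 13^4≡18, 13^5≡4, 13^6≡6, 13^7≡9, 13^8≡2, 13^9≡3, 13^10≡16, 13^11≡1. First k with 13^k≡1 is k=11. Yes, ord_23(13) = 11.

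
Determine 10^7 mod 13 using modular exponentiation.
By repeated squaring (mod 13): 10^{1}≡10, 10^{2}≡9, 10^{4}≡3. Then 10^{7} = 10^{4+2+1} ≡ 3 × 9 × 10 ≡ 10 (mod 13)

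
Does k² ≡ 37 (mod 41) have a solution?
By Euler's criterion: 37^{20} ≡ 1 (mod 41). Since this equals 1, 37 is a QR.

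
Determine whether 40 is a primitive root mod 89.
40^{44} ≡ 1 mod 89 and 44 < 88, so ord_89(40) = 44 ≠ 88 and 40 is not a primitive root.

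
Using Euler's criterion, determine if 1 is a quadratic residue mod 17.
By Euler's criterion: 1^{8} ≡ 1 mod 17. Since this equals 1, 1 is a QR.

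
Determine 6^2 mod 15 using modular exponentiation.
6^{2} = 36 ≡ 6 mod 15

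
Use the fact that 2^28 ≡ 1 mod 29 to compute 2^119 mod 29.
By Fermat: 2^{28} ≡ 1 mod 29. 119 = 4×28 + 7. So 2^{119} ≡ 2^{7} ≡ 12 mod 29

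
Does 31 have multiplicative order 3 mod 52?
Powers of 31 mod 52: 31^1≡31, 31^2≡25, 31^3≡47, 31^4≡1. 31^3≡47≢1, so ord ≠ 3. No, the actual order is 4.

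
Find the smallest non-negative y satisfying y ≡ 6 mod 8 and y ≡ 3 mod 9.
M = 8 × 9 = 72. M₁ = 9, y₁ ≡ 1 mod 8. M₂ = 8, y₂ ≡ 8 mod 9. y = 6×9×1 + 3×8×8 ≡ 30 mod 72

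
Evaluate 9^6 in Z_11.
By repeated squaring (mod 11): 9^{1}≡9, 9^{2}≡4, 9^{4}≡5. Then 9^{6} = 9^{4+2} ≡ 5 × 4 ≡ 9 (mod 11)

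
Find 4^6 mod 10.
By repeated squaring mod 10: 4^{1}≡4, 4^{2}≡6, 4^{4}≡6. Then 4^{6} = 4^{4+2} ≡ 6 × 6 ≡ 6 mod 10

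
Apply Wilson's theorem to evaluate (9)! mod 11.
(10)! = (9)! × (10) ≡ -1 mod 11. So (9)! ≡ -1 × (10)^(-1) ≡ (-1)×(-1) = 1 mod 11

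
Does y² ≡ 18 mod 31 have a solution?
By Euler's criterion: 18^{15} ≡ 1 mod 31. Since this equals 1, 18 is a QR.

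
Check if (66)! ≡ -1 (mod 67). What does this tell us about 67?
(66)! mod 67 = 66. Since this equals -1 (mod 67), Wilson confirms 67 is prime.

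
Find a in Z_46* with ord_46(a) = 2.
45 has order 2 mod 46 since 45^{2} ≡ 1 (mod 46) and no smaller power works.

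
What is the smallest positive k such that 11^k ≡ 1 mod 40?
Powers of 11 mod 40: 11^1≡11, 11^2≡1. Order = 2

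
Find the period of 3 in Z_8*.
Powers of 3 mod 8: 3^1≡3, 3^2≡1. So the order of 3 is 2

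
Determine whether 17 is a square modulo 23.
By Euler's criterion: 17^{11} ≡ 22 (mod 23). Since this equals -1 (≡ 22), 17 is not a QR.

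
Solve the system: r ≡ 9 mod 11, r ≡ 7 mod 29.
M = 11 × 29 = 319. M₁ = 29, y₁ ≡ 8 mod 11. M₂ = 11, y₂ ≡ 8 mod 29. r = 9×29×8 + 7×11×8 ≡ 152 mod 319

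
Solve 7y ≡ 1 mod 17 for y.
Since 17 is prime, by Fermat 7^(-1) ≡ 7^{15} ≡ 5 mod 17. Verify: 7 × 5 = 35 ≡ 1 mod 17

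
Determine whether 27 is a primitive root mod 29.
ord_29(27) divides 28. For each prime q|28: 27^{14}≡28, 27^{4}≡16, none ≡ 1. So 27 has order 28 and is a primitive root mod 29.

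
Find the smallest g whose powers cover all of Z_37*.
g = 2. For each prime q|36: 2^{18}≡36, 2^{12}≡26, none ≡ 1, so ord_37(2) = 36 and 2 is a primitive root.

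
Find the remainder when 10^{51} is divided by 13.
By Fermat: 10^{12} ≡ 1 (mod 13). 51 = 4×12 + 3. So 10^{51} ≡ 10^{3} ≡ 12 (mod 13)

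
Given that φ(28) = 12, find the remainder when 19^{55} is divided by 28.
By Euler: 19^{12} ≡ 1 (mod 28) since gcd(19, 28) = 1. 55 = 4×12 + 7. So 19^{55} ≡ 19^{7} ≡ 19 (mod 28)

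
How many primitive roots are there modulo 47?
A prime p has φ(p-1) primitive roots; here φ(46) = 22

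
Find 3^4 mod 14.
3^{4} = 81 ≡ 11 mod 14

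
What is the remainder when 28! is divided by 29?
By Wilson's theorem, (28)! ≡ -1 ≡ 28 mod 29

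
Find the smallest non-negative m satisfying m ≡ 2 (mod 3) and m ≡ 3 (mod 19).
M = 3 × 19 = 57. M₁ = 19, y₁ ≡ 1 (mod 3). M₂ = 3, y₂ ≡ 13 (mod 19). m = 2×19×1 + 3×3×13 ≡ 41 (mod 57)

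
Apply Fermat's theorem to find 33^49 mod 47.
By Fermat: 33^{46} ≡ 1 mod 47. So 33^{49} = 33^{46} · 33^{3} ≡ 33^{3} ≡ 29 mod 47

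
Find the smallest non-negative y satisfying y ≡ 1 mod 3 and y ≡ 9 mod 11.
M = 3 × 11 = 33. M₁ = 11, y₁ ≡ 2 mod 3. M₂ = 3, y₂ ≡ 4 mod 11. y = 1×11×2 + 9×3×4 ≡ 31 mod 33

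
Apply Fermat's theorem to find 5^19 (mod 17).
By Fermat: 5^{16} ≡ 1 (mod 17). So 5^{19} = 5^{16} · 5^{3} ≡ 5^{3} ≡ 6 (mod 17)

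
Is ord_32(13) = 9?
Powers of 13 mod 32: 13^1≡13, 13^2≡9, 13^3≡21, 13^4≡17, 13^5≡29, 13^6≡25, 13^7≡5, 13^8≡1. Already 13^8≡1, so the order is 8 < 9. No, the actual order is 8.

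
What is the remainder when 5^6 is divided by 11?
By repeated squaring mod 11: 5^{1}≡5, 5^{2}≡3, 5^{4}≡9. Then 5^{6} = 5^{4+2} ≡ 9 × 3 ≡ 5 mod 11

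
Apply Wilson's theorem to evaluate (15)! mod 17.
(16)! = (15)! × (16) ≡ -1 mod 17. So (15)! ≡ -1 × (16)^(-1) ≡ (-1)×(-1) = 1 mod 17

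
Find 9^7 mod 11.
By repeated squaring mod 11: 9^{1}≡9, 9^{2}≡4, 9^{4}≡5. Then 9^{7} = 9^{4+2+1} ≡ 5 × 4 × 9 ≡ 4 mod 11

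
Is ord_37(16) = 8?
Powers of 16 mod 37: 16^1≡16, 16^2≡34, 16^3≡26, 16^4≡9, 16^5≡33, 16^6≡10, 16^7≡12, 16^8≡7, 16^9≡1. 16^8≡7≢1, so ord ≠ 8. No, the actual order is 9.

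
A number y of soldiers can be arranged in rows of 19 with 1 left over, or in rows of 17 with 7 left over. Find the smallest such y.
M = 19 × 17 = 323. M₁ = 17, y₁ ≡ 9 mod 19. M₂ = 19, y₂ ≡ 9 mod 17. y = 1×17×9 + 7×19×9 ≡ 58 mod 323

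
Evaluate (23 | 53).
(23/53) = 23^{26} mod 53 = -1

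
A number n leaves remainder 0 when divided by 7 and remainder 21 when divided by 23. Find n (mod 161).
M = 7 × 23 = 161. M₁ = 23, y₁ ≡ 4 (mod 7). M₂ = 7, y₂ ≡ 10 (mod 23). n = 0×23×4 + 21×7×10 ≡ 21 (mod 161)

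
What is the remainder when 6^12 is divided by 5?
Using Fermat: 6^{4} ≡ 1 mod 5. 12 ≡ 0 mod 4. So 6^{12} ≡ 6^{0} ≡ 1 mod 5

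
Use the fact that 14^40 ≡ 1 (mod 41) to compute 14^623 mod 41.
By Fermat: 14^{40} ≡ 1 (mod 41). 623 ≡ 23 (mod 40). So 14^{623} ≡ 14^{23} ≡ 3 (mod 41)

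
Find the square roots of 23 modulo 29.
The square roots of 23 mod 29 are 20 and 9. Verify: 20² = 400 ≡ 23 (mod 29)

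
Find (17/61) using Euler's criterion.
(17/61) = 17^{30} mod 61 = -1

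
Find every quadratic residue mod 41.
Squares in Z_41*: {1, 2, 4, 5, 8, 9, 10, 16, 18, 20, 21, 23, 25, 31, 32, 33, 36, 37, 39, 40}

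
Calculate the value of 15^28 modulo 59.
By repeated squaring mod 59: 15^{1}≡15, 15^{2}≡48, 15^{4}≡3, 15^{8}≡9, 15^{16}≡22. Then 15^{28} = 15^{16+8+4} ≡ 22 × 9 × 3 ≡ 4 mod 59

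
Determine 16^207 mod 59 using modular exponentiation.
Using Fermat: 16^{58} ≡ 1 (mod 59). 207 ≡ 33 (mod 58). So 16^{207} ≡ 16^{33} ≡ 46 (mod 59)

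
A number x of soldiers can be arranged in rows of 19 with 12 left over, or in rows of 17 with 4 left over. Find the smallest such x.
M = 19 × 17 = 323. M₁ = 17, y₁ ≡ 9 mod 19. M₂ = 19, y₂ ≡ 9 mod 17. x = 12×17×9 + 4×19×9 ≡ 259 mod 323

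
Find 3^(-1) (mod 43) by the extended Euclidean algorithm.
Extended GCD: 3(-14) + 43(1) = 1. So 3^(-1) ≡ -14 ≡ 29 (mod 43). Verify: 3 × 29 = 87 ≡ 1 (mod 43)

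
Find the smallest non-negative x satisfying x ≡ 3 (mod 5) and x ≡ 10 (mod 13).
M = 5 × 13 = 65. M₁ = 13, y₁ ≡ 2 (mod 5). M₂ = 5, y₂ ≡ 8 (mod 13). x = 3×13×2 + 10×5×8 ≡ 23 (mod 65)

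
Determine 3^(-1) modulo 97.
Since 97 is prime, by Fermat 3^(-1) ≡ 3^{95} ≡ 65 (mod 97). Verify: 3 × 65 = 195 ≡ 1 (mod 97)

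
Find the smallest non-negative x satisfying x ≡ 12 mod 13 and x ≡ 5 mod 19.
M = 13 × 19 = 247. M₁ = 19, y₁ ≡ 11 mod 13. M₂ = 13, y₂ ≡ 3 mod 19. x = 12×19×11 + 5×13×3 ≡ 233 mod 247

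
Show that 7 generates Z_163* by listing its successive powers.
7^1, 7^2, ..., 7^{162} mod 163: [7, 49, 17, 119, 18, 126, 67, 143, 23, 161, 149, 65, 129, 88, 127, 74, 29, 40, 117, 4, 28, 33, 68, 150, 72, 15, 105, 83, 92, 155, 107, 97, 27, 26, 19, 133, 116, 160, 142, 16, 112, 132, 109, 111, 125, 60, 94, 6, 42, 131, 102, 62, 108, 104, 76, 43, 138, 151, 79, 64, 122, 39, 110, 118, 11, 77, 50, 24, 5, 35, 82, 85, 106, 90, 141, 9, 63, 115, 153, 93, 162, 156, 114, 146, 44, 145, 37, 96, 20, 140, 2, 14, 98, 34, 75, 36, 89, 134, 123, 46, 159, 135, 130, 95, 13, 91, 148, 58, 80, 71, 8, 56, 66, 136, 137, 144, 30, 47, 3, 21, 147, 51, 31, 54, 52, 38, 103, 69, 157, 121, 32, 61, 101, 55, 59, 87, 120, 25, 12, 84, 99, 41, 124, 53, 45, 152, 86, 113, 139, 158, 128, 81, 78, 57, 73, 22, 154, 100, 48, 10, 70, 1]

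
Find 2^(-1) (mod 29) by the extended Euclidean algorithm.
Extended GCD: 2(-14) + 29(1) = 1. So 2^(-1) ≡ -14 ≡ 15 (mod 29). Verify: 2 × 15 = 30 ≡ 1 (mod 29)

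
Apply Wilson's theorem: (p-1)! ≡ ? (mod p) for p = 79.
By Wilson's theorem, (78)! ≡ -1 ≡ 78 mod 79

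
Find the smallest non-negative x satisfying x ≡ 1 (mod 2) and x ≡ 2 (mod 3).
M = 2 × 3 = 6. M₁ = 3, y₁ ≡ 1 (mod 2). M₂ = 2, y₂ ≡ 2 (mod 3). x = 1×3×1 + 2×2×2 ≡ 5 (mod 6)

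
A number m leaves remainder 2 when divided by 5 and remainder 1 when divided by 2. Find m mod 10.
M = 5 × 2 = 10. M₁ = 2, y₁ ≡ 3 mod 5. M₂ = 5, y₂ ≡ 1 mod 2. m = 2×2×3 + 1×5×1 ≡ 7 mod 10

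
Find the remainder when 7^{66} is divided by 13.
By Fermat: 7^{12} ≡ 1 mod 13. 66 = 5×12 + 6. So 7^{66} ≡ 7^{6} ≡ 12 mod 13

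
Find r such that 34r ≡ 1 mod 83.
Since 83 is prime, by Fermat 34^(-1) ≡ 34^{81} ≡ 22 mod 83. Verify: 34 × 22 = 748 ≡ 1 mod 83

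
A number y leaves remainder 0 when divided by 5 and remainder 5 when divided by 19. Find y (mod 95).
M = 5 × 19 = 95. M₁ = 19, y₁ ≡ 4 (mod 5). M₂ = 5, y₂ ≡ 4 (mod 19). y = 0×19×4 + 5×5×4 ≡ 5 (mod 95)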